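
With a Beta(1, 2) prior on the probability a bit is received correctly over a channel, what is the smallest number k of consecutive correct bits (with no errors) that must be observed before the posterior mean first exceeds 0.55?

k = 2

After k correct bits and 0 errors the posterior is Beta(1+k, 2), with mean (1+k)/(1+2+k).
Set (1+k)/(3+k) > 0.55 and solve: k > (0.55·3 − 1)/(1 − 0.55) = 1.444.
The smallest integer exceeding 1.444 is 2.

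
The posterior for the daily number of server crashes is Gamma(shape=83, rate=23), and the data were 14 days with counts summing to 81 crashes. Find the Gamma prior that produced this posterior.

Gamma–Poisson conjugacy: posterior shape = α + Σxᵢ, posterior rate = β + n.
So α = 83 − 81 = 2 and β = 23 − 14 = 9.

Gamma(shape=2, rate=9)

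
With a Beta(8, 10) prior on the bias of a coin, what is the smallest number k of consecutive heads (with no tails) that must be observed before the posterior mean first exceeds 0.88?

k = 66

After k heads and 0 tails the posterior is Beta(8+k, 10), with mean (8+k)/(8+10+k).
Set (8+k)/(18+k) > 0.88 and solve: k > (0.88·18 − 8)/(1 − 0.88) = 65.333.
The smallest integer exceeding 65.333 is 66, and checking k=66: (74)/(84) = 0.8810 > 0.88.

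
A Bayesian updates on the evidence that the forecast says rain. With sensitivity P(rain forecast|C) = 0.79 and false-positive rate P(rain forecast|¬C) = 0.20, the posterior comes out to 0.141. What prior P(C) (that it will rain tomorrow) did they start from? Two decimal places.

Bayes' rule in odds form gives O(C|E) = O(C)·[P(E|C)/P(E|¬C)], hence O(C) = O(C|E)/LR.
Posterior odds = 0.141/(1−0.141) = 0.1641. LR = 0.79/0.20 = 3.9500.
Prior odds = 0.1641/3.9500 = 0.0415, so P(C) = 0.0415/(1+0.0415) ≈ 0.04.

P(C) = 0.04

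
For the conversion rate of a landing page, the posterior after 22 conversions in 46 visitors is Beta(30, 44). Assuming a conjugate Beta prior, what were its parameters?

Beta is conjugate to the binomial likelihood: posterior = Beta(α+s, β+f).
So α = 30 − 22 = 8 and β = 44 − 24 = 20.

Beta(8, 20)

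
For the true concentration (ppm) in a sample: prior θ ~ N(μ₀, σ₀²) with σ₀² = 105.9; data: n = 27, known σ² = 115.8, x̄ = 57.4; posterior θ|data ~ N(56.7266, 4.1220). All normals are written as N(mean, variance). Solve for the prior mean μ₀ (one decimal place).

μ₀ = 40.1

With known observation variance, the Normal–Normal posterior has precision τ_n = τ₀ + n/σ² and mean μ_n = (τ₀μ₀ + (n/σ²)x̄)/τ_n.
Here τ₀ = 1/105.9 = 0.009443 and τ_data = 27/115.8 = 0.233161, so τ_n = 0.242604.
Rearranging for μ₀: μ₀ = (μ_n·τ_n − τ_data·x̄)/τ₀ = (56.7266·0.242604 − 0.233161·57.4) / 0.009443 = 0.378659/0.009443 ≈ 40.1.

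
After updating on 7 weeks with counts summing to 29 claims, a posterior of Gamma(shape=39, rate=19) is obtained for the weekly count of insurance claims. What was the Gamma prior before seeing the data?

Gamma–Poisson conjugacy: posterior shape = α + Σxᵢ, posterior rate = β + n.
So α = 39 − 29 = 10 and β = 19 − 7 = 12.

Gamma(shape=10, rate=12)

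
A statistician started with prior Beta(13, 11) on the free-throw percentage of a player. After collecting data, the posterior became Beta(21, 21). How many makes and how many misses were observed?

8 makes and 10 misses

Beta is conjugate to the binomial likelihood: posterior = Beta(a+s, b+f).
Match parameters: s=21−13=8, f=21−11=10.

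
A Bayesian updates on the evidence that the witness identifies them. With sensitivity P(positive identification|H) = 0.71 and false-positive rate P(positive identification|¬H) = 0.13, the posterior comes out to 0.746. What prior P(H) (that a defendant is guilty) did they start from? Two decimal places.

P(H) = 0.35

Bayes' rule in odds form gives O(H|E) = O(H)·[P(E|H)/P(E|¬H)], hence O(H) = O(H|E)/LR.
Posterior odds = 0.746/(1−0.746) = 2.9370. LR = 0.71/0.13 = 5.4615.
Prior odds = 2.9370/5.4615 = 0.5378, so P(H) = 0.5378/(1+0.5378) ≈ 0.35.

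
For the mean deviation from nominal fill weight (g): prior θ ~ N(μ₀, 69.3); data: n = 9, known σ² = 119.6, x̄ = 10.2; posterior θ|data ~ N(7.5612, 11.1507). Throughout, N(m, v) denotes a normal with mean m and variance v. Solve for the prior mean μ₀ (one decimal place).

With known observation variance, the Normal–Normal posterior has precision τ_n = τ₀ + n/σ² and mean μ_n = (τ₀μ₀ + (n/σ²)x̄)/τ_n.
Here τ₀ = 1/69.3 = 0.014430 and τ_data = 9/119.6 = 0.075251, so τ_n = 0.089681.
Rearranging for μ₀: μ₀ = (μ_n·τ_n − τ_data·x̄)/τ₀ = (7.5612·0.089681 − 0.075251·10.2) / 0.014430 = -0.089464/0.014430 ≈ -6.2.

μ₀ = -6.2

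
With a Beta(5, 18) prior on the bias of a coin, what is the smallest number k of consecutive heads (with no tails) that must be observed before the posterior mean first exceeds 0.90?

After k heads and 0 tails the posterior is Beta(5+k, 18), with mean (5+k)/(5+18+k).
Set (5+k)/(23+k) > 0.90 and solve: k > (0.90·23 − 5)/(1 − 0.90) = 157.000.
The smallest integer exceeding 157.000 is 158, and checking k=158: (163)/(181) = 0.9006 > 0.90.

k = 158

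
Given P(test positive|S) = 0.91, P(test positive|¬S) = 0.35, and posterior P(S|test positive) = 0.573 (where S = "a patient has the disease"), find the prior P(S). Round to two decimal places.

Bayes' rule in odds form gives O(S|E) = O(S)·[P(E|S)/P(E|¬S)], hence O(S) = O(S|E)/LR.
Posterior odds = 0.573/(1−0.573) = 1.3419. LR = 0.91/0.35 = 2.6000.
Prior odds = 1.3419/2.6000 = 0.5161, so P(S) = 0.5161/(1+0.5161) ≈ 0.34.

P(S) = 0.34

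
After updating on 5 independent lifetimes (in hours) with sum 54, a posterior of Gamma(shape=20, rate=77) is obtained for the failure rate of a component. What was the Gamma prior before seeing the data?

Gamma(shape=15, rate=23)

For an exponential likelihood with a Gamma(α, β) prior on the rate, n observations with total T give posterior Gamma(α+n, β+T).
So α = 20 − 5 = 15 and β = 77 − 54 = 23.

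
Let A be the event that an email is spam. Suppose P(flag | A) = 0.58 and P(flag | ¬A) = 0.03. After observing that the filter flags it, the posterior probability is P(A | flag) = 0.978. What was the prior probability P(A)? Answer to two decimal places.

P(A) = 0.70

In odds form, posterior odds = prior odds × likelihood ratio, so prior odds = posterior odds ÷ LR.
Posterior odds = 0.978/(1−0.978) = 44.4545. LR = 0.58/0.03 = 19.3333.
Prior odds = 44.4545/19.3333 = 2.2994, so P(A) = 2.2994/(1+2.2994) ≈ 0.70.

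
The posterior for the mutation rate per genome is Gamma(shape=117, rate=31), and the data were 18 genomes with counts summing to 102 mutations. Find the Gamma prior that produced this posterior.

Gamma(shape=15, rate=13)

A Gamma(α, β) prior (rate parametrization) on a Poisson rate with n observations summing to S gives posterior Gamma(α+S, β+n).
So α = 117 − 102 = 15 and β = 31 − 18 = 13.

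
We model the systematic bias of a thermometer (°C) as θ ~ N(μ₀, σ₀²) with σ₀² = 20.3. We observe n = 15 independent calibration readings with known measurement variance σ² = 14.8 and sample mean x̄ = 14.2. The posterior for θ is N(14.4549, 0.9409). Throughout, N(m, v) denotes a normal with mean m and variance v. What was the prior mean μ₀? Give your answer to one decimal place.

μ₀ = 19.7

With known observation variance, the Normal–Normal posterior has precision τ_n = τ₀ + n/σ² and mean μ_n = (τ₀μ₀ + (n/σ²)x̄)/τ_n.
Here τ₀ = 1/20.3 = 0.049261 and τ_data = 15/14.8 = 1.013514, so τ_n = 1.062775.
Rearranging for μ₀: μ₀ = (μ_n·τ_n − τ_data·x̄)/τ₀ = (14.4549·1.062775 − 1.013514·14.2) / 0.049261 = 0.970408/0.049261 ≈ 19.7.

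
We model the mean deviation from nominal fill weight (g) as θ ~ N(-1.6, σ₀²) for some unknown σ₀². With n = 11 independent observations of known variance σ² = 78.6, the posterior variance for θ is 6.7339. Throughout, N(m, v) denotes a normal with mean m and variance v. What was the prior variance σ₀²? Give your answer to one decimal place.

For the Normal–Normal model with known σ², precisions add: τ_n = τ₀ + n/σ².
So 1/σ₀² = 1/6.7339 − 11/78.6 = 0.148502 − 0.139949 = 0.008553.
Hence σ₀² = 1/0.008553 ≈ 116.9.

σ₀² = 116.9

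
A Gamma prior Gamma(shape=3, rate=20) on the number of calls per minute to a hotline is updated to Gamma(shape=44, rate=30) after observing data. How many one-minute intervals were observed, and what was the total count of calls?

Gamma–Poisson conjugacy: posterior shape = α + Σxᵢ, posterior rate = β + n.
Matching: Σxᵢ = 44 − 3 = 41 and n = 30 − 20 = 10.

n = 10 one-minute intervals with total 41 calls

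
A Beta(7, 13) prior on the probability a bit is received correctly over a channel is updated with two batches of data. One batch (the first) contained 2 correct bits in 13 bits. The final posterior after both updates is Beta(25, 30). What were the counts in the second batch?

Sequential conjugate updates are equivalent to a single update on the pooled data, so total successes = posterior α − prior α and total failures = posterior β − prior β.
Total across both batches: 25−7=18 correct bits, 30−13=17 errors.
Subtract the first batch: 18−2=16 correct bits and 17−11=6 errors.

16 correct bits and 6 errors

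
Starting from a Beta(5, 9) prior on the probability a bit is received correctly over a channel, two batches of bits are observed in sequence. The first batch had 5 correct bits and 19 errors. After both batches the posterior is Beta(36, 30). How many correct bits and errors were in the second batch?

Because Beta–binomial updating is additive in the counts, the combined data contributed (α_post−α_prior, β_post−β_prior) successes and failures.
Total across both batches: 36−5=31 correct bits, 30−9=21 errors.
Subtract the first batch: 31−5=26 correct bits and 21−19=2 errors.

26 correct bits and 2 errors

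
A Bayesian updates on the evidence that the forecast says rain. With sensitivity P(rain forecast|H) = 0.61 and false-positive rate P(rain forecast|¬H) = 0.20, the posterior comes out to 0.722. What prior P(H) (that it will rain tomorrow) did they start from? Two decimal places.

Bayes' rule in odds form gives O(H|E) = O(H)·[P(E|H)/P(E|¬H)], hence O(H) = O(H|E)/LR.
Posterior odds = 0.722/(1−0.722) = 2.5971. LR = 0.61/0.20 = 3.0500.
Prior odds = 2.5971/3.0500 = 0.8515, so P(H) = 0.8515/(1+0.8515) ≈ 0.46.

P(H) = 0.46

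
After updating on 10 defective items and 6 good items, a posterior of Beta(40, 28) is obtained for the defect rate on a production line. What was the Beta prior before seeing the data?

A Beta(α, β) prior with s successes and f failures in binomial data gives a Beta(α+s, β+f) posterior.
So α = 40 − 10 = 30 and β = 28 − 6 = 22.

Beta(30, 22)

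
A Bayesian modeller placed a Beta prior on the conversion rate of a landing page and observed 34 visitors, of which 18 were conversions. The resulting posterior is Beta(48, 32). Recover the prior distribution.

A Beta(a, b) prior with s successes and f failures in binomial data gives a Beta(a+s, b+f) posterior.
So a = 48 − 18 = 30 and b = 32 − 16 = 16.

Beta(30, 16)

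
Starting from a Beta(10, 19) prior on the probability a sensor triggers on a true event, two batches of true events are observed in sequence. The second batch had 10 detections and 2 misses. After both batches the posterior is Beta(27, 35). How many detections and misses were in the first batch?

Because Beta–binomial updating is additive in the counts, the combined data contributed (α_post−α_prior, β_post−β_prior) successes and failures.
Total across both batches: 27−10=17 detections, 35−19=16 misses.
Subtract the second batch: 17−10=7 detections and 16−2=14 misses.

7 detections and 14 misses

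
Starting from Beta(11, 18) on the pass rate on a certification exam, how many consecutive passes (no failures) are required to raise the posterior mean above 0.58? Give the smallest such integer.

k = 14

After k passes and 0 failures the posterior is Beta(11+k, 18), with mean (11+k)/(11+18+k).
Set (11+k)/(29+k) > 0.58 and solve: k > (0.58·29 − 11)/(1 − 0.58) = 13.857.
The smallest integer exceeding 13.857 is 14, and checking k=14: (25)/(43) = 0.5814 > 0.58.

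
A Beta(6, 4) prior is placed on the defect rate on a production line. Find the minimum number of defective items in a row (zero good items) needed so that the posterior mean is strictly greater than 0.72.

After k defective items and 0 good items the posterior is Beta(6+k, 4), with mean (6+k)/(6+4+k).
Set (6+k)/(10+k) > 0.72 and solve: k > (0.72·10 − 6)/(1 − 0.72) = 4.286.
The smallest integer exceeding 4.286 is 5, and checking k=5: (11)/(15) = 0.7333 > 0.72.

k = 5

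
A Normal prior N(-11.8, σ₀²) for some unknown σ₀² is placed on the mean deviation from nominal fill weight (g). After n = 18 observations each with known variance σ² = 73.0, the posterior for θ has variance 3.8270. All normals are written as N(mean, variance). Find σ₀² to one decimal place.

σ₀² = 67.9

For the Normal–Normal model with known σ², precisions add: τ_n = τ₀ + n/σ².
So 1/σ₀² = 1/3.8270 − 18/73.0 = 0.261301 − 0.246575 = 0.014726.
Hence σ₀² = 1/0.014726 ≈ 67.9.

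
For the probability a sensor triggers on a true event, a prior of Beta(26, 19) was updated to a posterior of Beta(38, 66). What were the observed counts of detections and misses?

12 detections and 47 misses

Beta is conjugate to the binomial likelihood: posterior = Beta(a+s, b+f).
So s = 38 − 26 = 12 and f = 66 − 19 = 47.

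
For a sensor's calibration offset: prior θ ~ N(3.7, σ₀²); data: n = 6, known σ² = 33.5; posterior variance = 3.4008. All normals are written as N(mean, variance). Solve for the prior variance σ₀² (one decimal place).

Posterior precision equals prior precision plus data precision: 1/σ_n² = 1/σ₀² + n/σ².
So 1/σ₀² = 1/3.4008 − 6/33.5 = 0.294048 − 0.179104 = 0.114944.
Hence σ₀² = 1/0.114944 ≈ 8.7.

σ₀² = 8.7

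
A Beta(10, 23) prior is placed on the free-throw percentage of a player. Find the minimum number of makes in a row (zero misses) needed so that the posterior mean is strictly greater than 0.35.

k = 3

After k makes and 0 misses the posterior is Beta(10+k, 23), with mean (10+k)/(10+23+k).
Set (10+k)/(33+k) > 0.35 and solve: k > (0.35·33 − 10)/(1 − 0.35) = 2.385.
The smallest integer exceeding 2.385 is 3.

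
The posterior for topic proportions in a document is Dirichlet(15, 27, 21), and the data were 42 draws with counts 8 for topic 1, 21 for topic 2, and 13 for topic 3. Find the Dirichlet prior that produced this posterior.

For a Dirichlet(α) prior with multinomial counts c, the posterior is Dirichlet(α + c) componentwise.
Subtract each count from the matching posterior parameter: 15−8=7, 27−21=6, 21−13=8.

Dirichlet(7, 6, 8)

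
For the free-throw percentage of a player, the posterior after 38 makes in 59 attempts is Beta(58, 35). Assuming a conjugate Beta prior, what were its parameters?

Beta is conjugate to the binomial likelihood: posterior = Beta(α+s, β+f).
So α = 58 − 38 = 20 and β = 35 − 21 = 14.

Beta(20, 14)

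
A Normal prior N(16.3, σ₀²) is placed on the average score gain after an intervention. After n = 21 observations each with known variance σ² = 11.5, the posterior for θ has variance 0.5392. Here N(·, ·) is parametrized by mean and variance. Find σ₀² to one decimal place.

σ₀² = 35.1

For the Normal–Normal model with known σ², precisions add: τ_n = τ₀ + n/σ².
So 1/σ₀² = 1/0.5392 − 21/11.5 = 1.854599 − 1.826087 = 0.028512.
Hence σ₀² = 1/0.028512 ≈ 35.1.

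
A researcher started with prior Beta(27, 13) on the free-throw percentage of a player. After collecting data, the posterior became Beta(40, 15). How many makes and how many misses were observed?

Beta is conjugate to the binomial likelihood: posterior = Beta(a+s, b+f).
So s = 40 − 27 = 13 and f = 15 − 13 = 2.

13 makes and 2 misses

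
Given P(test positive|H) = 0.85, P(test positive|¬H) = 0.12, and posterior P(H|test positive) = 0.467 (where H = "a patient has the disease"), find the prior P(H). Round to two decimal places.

P(H) = 0.11

Bayes' rule in odds form gives O(H|E) = O(H)·[P(E|H)/P(E|¬H)], hence O(H) = O(H|E)/LR.
Posterior odds = 0.467/(1−0.467) = 0.8762. LR = 0.85/0.12 = 7.0833.
Prior odds = 0.8762/7.0833 = 0.1237, so P(H) = 0.1237/(1+0.1237) ≈ 0.11.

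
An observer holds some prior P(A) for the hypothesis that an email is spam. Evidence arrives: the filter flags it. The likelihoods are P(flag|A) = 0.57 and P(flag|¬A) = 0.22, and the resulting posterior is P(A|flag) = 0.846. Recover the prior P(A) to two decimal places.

P(A) = 0.68

Bayes' rule in odds form gives O(A|E) = O(A)·[P(E|A)/P(E|¬A)], hence O(A) = O(A|E)/LR.
Posterior odds = 0.846/(1−0.846) = 5.4935. LR = 0.57/0.22 = 2.5909.
Prior odds = 5.4935/2.5909 = 2.1203, so P(A) = 2.1203/(1+2.1203) ≈ 0.68.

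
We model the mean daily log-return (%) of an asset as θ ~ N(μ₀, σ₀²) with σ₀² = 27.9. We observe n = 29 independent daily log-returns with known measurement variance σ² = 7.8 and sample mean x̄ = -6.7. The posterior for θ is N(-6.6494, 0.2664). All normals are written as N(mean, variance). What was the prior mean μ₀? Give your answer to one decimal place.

μ₀ = -1.4

With known observation variance, the Normal–Normal posterior has precision τ_n = τ₀ + n/σ² and mean μ_n = (τ₀μ₀ + (n/σ²)x̄)/τ_n.
Here τ₀ = 1/27.9 = 0.035842 and τ_data = 29/7.8 = 3.717949, so τ_n = 3.753791.
Rearranging for μ₀: μ₀ = (μ_n·τ_n − τ_data·x̄)/τ₀ = (-6.6494·3.753791 − 3.717949·-6.7) / 0.035842 = -0.050200/0.035842 ≈ -1.4.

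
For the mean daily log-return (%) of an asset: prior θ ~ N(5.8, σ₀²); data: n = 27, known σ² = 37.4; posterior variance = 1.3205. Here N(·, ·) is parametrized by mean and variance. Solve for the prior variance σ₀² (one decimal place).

σ₀² = 28.3

For the Normal–Normal model with known σ², precisions add: τ_n = τ₀ + n/σ².
So 1/σ₀² = 1/1.3205 − 27/37.4 = 0.757289 − 0.721925 = 0.035364.
Hence σ₀² = 1/0.035364 ≈ 28.3.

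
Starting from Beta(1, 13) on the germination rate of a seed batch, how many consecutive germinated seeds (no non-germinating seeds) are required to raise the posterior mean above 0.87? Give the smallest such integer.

k = 87

After k germinated seeds and 0 non-germinating seeds the posterior is Beta(1+k, 13), with mean (1+k)/(1+13+k).
Set (1+k)/(14+k) > 0.87 and solve: k > (0.87·14 − 1)/(1 − 0.87) = 86.000.
The smallest integer exceeding 86.000 is 87.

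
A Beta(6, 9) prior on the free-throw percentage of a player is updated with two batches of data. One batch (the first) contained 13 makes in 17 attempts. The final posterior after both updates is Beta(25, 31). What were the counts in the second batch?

6 makes and 18 misses

Sequential conjugate updates are equivalent to a single update on the pooled data, so total successes = posterior α − prior α and total failures = posterior β − prior β.
Total across both batches: 25−6=19 makes, 31−9=22 misses.
Subtract the first batch: 19−13=6 makes and 22−4=18 misses.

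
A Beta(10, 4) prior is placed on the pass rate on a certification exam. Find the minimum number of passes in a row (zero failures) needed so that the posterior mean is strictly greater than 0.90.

k = 27

After k passes and 0 failures the posterior is Beta(10+k, 4), with mean (10+k)/(10+4+k).
Set (10+k)/(14+k) > 0.90 and solve: k > (0.90·14 − 10)/(1 − 0.90) = 26.000.
The smallest integer exceeding 26.000 is 27.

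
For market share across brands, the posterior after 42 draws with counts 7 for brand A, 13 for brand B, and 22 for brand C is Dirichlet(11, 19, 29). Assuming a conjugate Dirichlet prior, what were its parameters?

Dirichlet(4, 6, 7)

For a Dirichlet(α) prior with multinomial counts c, the posterior is Dirichlet(α + c) componentwise.
Subtract each count from the matching posterior parameter: 11−7=4, 19−13=6, 29−22=7.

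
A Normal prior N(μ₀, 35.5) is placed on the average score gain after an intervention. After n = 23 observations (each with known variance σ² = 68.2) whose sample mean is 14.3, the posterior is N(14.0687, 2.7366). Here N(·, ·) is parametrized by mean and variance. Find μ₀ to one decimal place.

The posterior mean is a precision-weighted average: μ_n = (τ₀μ₀ + τ_data·x̄)/(τ₀+τ_data), with τ₀=1/σ₀² and τ_data=n/σ².
Here τ₀ = 1/35.5 = 0.028169 and τ_data = 23/68.2 = 0.337243, so τ_n = 0.365412.
Rearranging for μ₀: μ₀ = (μ_n·τ_n − τ_data·x̄)/τ₀ = (14.0687·0.365412 − 0.337243·14.3) / 0.028169 = 0.318297/0.028169 ≈ 11.3.

μ₀ = 11.3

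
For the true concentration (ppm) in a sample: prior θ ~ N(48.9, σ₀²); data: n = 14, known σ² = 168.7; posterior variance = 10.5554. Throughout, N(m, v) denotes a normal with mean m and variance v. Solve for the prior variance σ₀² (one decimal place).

σ₀² = 85.1

Posterior precision equals prior precision plus data precision: 1/σ_n² = 1/σ₀² + n/σ².
So 1/σ₀² = 1/10.5554 − 14/168.7 = 0.094738 − 0.082988 = 0.011750.
Hence σ₀² = 1/0.011750 ≈ 85.1.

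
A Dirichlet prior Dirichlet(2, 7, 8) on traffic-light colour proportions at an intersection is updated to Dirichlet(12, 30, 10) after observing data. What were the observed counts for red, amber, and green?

For a Dirichlet(α) prior with multinomial counts c, the posterior is Dirichlet(α + c) componentwise.
Counts are posterior − prior componentwise: 12−2=10, 30−7=23, 10−8=2.

counts (10, 23, 2)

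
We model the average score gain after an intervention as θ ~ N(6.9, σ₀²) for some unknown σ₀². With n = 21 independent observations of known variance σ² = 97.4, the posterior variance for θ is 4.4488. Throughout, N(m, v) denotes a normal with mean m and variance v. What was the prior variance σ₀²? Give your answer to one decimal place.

σ₀² = 109.0

Posterior precision equals prior precision plus data precision: 1/σ_n² = 1/σ₀² + n/σ².
So 1/σ₀² = 1/4.4488 − 21/97.4 = 0.224780 − 0.215606 = 0.009174.
Hence σ₀² = 1/0.009174 ≈ 109.0.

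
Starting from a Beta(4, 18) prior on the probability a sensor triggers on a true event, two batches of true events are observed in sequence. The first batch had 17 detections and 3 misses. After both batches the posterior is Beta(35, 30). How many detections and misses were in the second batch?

14 detections and 9 misses

Sequential conjugate updates are equivalent to a single update on the pooled data, so total successes = posterior α − prior α and total failures = posterior β − prior β.
Total across both batches: 35−4=31 detections, 30−18=12 misses.
Subtract the first batch: 31−17=14 detections and 12−3=9 misses.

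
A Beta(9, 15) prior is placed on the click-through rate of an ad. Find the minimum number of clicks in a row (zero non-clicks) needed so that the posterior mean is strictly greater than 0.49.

After k clicks and 0 non-clicks the posterior is Beta(9+k, 15), with mean (9+k)/(9+15+k).
Set (9+k)/(24+k) > 0.49 and solve: k > (0.49·24 − 9)/(1 − 0.49) = 5.412.
The smallest integer exceeding 5.412 is 6.

k = 6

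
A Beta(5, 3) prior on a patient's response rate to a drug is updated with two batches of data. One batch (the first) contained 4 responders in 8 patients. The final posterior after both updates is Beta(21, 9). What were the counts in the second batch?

Sequential conjugate updates are equivalent to a single update on the pooled data, so total successes = posterior α − prior α and total failures = posterior β − prior β.
Total across both batches: 21−5=16 responders, 9−3=6 non-responders.
Subtract the first batch: 16−4=12 responders and 6−4=2 non-responders.

12 responders and 2 non-responders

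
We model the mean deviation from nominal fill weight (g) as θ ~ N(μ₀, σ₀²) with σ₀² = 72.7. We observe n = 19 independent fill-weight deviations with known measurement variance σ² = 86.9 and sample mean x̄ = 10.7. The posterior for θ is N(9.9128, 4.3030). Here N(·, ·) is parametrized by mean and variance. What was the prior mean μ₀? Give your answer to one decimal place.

The posterior mean is a precision-weighted average: μ_n = (τ₀μ₀ + τ_data·x̄)/(τ₀+τ_data), with τ₀=1/σ₀² and τ_data=n/σ².
Here τ₀ = 1/72.7 = 0.013755 and τ_data = 19/86.9 = 0.218642, so τ_n = 0.232397.
Rearranging for μ₀: μ₀ = (μ_n·τ_n − τ_data·x̄)/τ₀ = (9.9128·0.232397 − 0.218642·10.7) / 0.013755 = -0.035764/0.013755 ≈ -2.6.

μ₀ = -2.6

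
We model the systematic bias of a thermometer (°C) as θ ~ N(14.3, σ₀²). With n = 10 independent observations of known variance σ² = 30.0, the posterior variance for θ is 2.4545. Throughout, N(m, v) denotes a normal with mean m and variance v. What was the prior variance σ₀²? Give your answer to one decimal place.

Posterior precision equals prior precision plus data precision: 1/σ_n² = 1/σ₀² + n/σ².
So 1/σ₀² = 1/2.4545 − 10/30.0 = 0.407415 − 0.333333 = 0.074082.
Hence σ₀² = 1/0.074082 ≈ 13.5.

σ₀² = 13.5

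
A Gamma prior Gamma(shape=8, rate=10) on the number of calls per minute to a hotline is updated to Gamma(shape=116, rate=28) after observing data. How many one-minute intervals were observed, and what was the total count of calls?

n = 18 one-minute intervals with total 108 calls

A Gamma(α, β) prior (rate parametrization) on a Poisson rate with n observations summing to S gives posterior Gamma(α+S, β+n).
Matching: Σxᵢ = 116 − 8 = 108 and n = 28 − 10 = 18.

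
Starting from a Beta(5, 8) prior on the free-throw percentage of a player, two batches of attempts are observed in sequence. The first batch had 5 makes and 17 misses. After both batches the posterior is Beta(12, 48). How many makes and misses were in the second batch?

2 makes and 23 misses

Because Beta–binomial updating is additive in the counts, the combined data contributed (α_post−α_prior, β_post−β_prior) successes and failures.
Total across both batches: 12−5=7 makes, 48−8=40 misses.
Subtract the first batch: 7−5=2 makes and 40−17=23 misses.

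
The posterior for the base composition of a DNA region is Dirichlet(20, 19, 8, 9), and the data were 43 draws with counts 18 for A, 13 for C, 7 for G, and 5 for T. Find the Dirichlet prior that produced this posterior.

Dirichlet(2, 6, 1, 4)

For a Dirichlet(α) prior with multinomial counts c, the posterior is Dirichlet(α + c) componentwise.
Subtract each count from the matching posterior parameter: 20−18=2, 19−13=6, 8−7=1, 9−5=4.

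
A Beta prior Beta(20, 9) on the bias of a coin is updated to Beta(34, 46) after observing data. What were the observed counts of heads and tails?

14 heads and 37 tails

Beta is conjugate to the binomial likelihood: posterior = Beta(α+s, β+f).
So s = 34 − 20 = 14 and f = 46 − 9 = 37.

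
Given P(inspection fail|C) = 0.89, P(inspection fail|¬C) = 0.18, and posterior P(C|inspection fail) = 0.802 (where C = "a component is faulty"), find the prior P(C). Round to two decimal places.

Bayes' rule in odds form gives O(C|E) = O(C)·[P(E|C)/P(E|¬C)], hence O(C) = O(C|E)/LR.
Posterior odds = 0.802/(1−0.802) = 4.0505. LR = 0.89/0.18 = 4.9444.
Prior odds = 4.0505/4.9444 = 0.8192, so P(C) = 0.8192/(1+0.8192) ≈ 0.45.

P(C) = 0.45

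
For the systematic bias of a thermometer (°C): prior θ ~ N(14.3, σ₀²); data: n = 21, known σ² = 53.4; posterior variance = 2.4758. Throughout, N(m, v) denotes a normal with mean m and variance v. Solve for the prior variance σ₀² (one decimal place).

σ₀² = 93.9

Posterior precision equals prior precision plus data precision: 1/σ_n² = 1/σ₀² + n/σ².
So 1/σ₀² = 1/2.4758 − 21/53.4 = 0.403910 − 0.393258 = 0.010652.
Hence σ₀² = 1/0.010652 ≈ 93.9.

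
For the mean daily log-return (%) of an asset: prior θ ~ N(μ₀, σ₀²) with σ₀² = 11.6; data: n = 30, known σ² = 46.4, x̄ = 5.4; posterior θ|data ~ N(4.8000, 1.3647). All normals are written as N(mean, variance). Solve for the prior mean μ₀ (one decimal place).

With known observation variance, the Normal–Normal posterior has precision τ_n = τ₀ + n/σ² and mean μ_n = (τ₀μ₀ + (n/σ²)x̄)/τ_n.
Here τ₀ = 1/11.6 = 0.086207 and τ_data = 30/46.4 = 0.646552, so τ_n = 0.732759.
Rearranging for μ₀: μ₀ = (μ_n·τ_n − τ_data·x̄)/τ₀ = (4.8000·0.732759 − 0.646552·5.4) / 0.086207 = 0.025862/0.086207 ≈ 0.3.

μ₀ = 0.3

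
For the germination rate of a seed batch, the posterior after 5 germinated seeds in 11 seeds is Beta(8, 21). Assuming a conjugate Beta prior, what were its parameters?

Beta(3, 15)

Beta is conjugate to the binomial likelihood: posterior = Beta(a+s, b+f).
So a = 8 − 5 = 3 and b = 21 − 6 = 15.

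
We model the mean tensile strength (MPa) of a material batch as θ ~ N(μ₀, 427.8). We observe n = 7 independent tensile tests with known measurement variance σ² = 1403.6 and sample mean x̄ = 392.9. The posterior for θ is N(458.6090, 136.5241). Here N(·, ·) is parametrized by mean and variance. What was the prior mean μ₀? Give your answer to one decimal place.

μ₀ = 598.8

With known observation variance, the Normal–Normal posterior has precision τ_n = τ₀ + n/σ² and mean μ_n = (τ₀μ₀ + (n/σ²)x̄)/τ_n.
Here τ₀ = 1/427.8 = 0.002338 and τ_data = 7/1403.6 = 0.004987, so τ_n = 0.007325.
Rearranging for μ₀: μ₀ = (μ_n·τ_n − τ_data·x̄)/τ₀ = (458.6090·0.007325 − 0.004987·392.9) / 0.002338 = 1.399919/0.002338 ≈ 598.8.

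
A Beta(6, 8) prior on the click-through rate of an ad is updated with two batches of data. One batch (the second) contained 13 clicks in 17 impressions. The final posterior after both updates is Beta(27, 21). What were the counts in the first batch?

Sequential conjugate updates are equivalent to a single update on the pooled data, so total successes = posterior α − prior α and total failures = posterior β − prior β.
Total across both batches: 27−6=21 clicks, 21−8=13 non-clicks.
Subtract the second batch: 21−13=8 clicks and 13−4=9 non-clicks.

8 clicks and 9 non-clicks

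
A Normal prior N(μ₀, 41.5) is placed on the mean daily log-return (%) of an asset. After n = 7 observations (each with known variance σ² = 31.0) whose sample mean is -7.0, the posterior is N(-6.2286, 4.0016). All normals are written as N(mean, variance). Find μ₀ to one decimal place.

μ₀ = 1.0

The posterior mean is a precision-weighted average: μ_n = (τ₀μ₀ + τ_data·x̄)/(τ₀+τ_data), with τ₀=1/σ₀² and τ_data=n/σ².
Here τ₀ = 1/41.5 = 0.024096 and τ_data = 7/31.0 = 0.225806, so τ_n = 0.249902.
Rearranging for μ₀: μ₀ = (μ_n·τ_n − τ_data·x̄)/τ₀ = (-6.2286·0.249902 − 0.225806·-7.0) / 0.024096 = 0.024102/0.024096 ≈ 1.0.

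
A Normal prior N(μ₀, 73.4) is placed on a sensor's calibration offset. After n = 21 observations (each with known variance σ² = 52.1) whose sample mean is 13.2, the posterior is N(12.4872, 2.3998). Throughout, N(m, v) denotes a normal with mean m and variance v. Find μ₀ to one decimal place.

With known observation variance, the Normal–Normal posterior has precision τ_n = τ₀ + n/σ² and mean μ_n = (τ₀μ₀ + (n/σ²)x̄)/τ_n.
Here τ₀ = 1/73.4 = 0.013624 and τ_data = 21/52.1 = 0.403071, so τ_n = 0.416695.
Rearranging for μ₀: μ₀ = (μ_n·τ_n − τ_data·x̄)/τ₀ = (12.4872·0.416695 − 0.403071·13.2) / 0.013624 = -0.117183/0.013624 ≈ -8.6.

μ₀ = -8.6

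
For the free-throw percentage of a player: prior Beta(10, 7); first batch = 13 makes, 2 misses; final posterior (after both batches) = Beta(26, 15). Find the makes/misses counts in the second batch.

Because Beta–binomial updating is additive in the counts, the combined data contributed (α_post−α_prior, β_post−β_prior) successes and failures.
Total across both batches: 26−10=16 makes, 15−7=8 misses.
Subtract the first batch: 16−13=3 makes and 8−2=6 misses.

3 makes and 6 misses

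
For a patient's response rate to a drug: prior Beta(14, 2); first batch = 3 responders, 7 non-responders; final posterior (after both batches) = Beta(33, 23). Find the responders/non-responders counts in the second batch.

Sequential conjugate updates are equivalent to a single update on the pooled data, so total successes = posterior α − prior α and total failures = posterior β − prior β.
Total across both batches: 33−14=19 responders, 23−2=21 non-responders.
Subtract the first batch: 19−3=16 responders and 21−7=14 non-responders.

16 responders and 14 non-responders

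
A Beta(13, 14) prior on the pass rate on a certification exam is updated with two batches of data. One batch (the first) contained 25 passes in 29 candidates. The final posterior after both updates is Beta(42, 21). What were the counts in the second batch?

4 passes and 3 failures

Because Beta–binomial updating is additive in the counts, the combined data contributed (α_post−α_prior, β_post−β_prior) successes and failures.
Total across both batches: 42−13=29 passes, 21−14=7 failures.
Subtract the first batch: 29−25=4 passes and 7−4=3 failures.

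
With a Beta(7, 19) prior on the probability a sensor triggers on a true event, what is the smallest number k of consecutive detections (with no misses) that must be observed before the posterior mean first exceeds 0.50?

k = 13

After k detections and 0 misses the posterior is Beta(7+k, 19), with mean (7+k)/(7+19+k).
Set (7+k)/(26+k) > 0.50 and solve: k > (0.50·26 − 7)/(1 − 0.50) = 12.000.
The smallest integer exceeding 12.000 is 13.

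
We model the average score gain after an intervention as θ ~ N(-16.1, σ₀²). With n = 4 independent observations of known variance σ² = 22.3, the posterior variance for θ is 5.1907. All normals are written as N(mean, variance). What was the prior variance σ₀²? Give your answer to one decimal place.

σ₀² = 75.3

Posterior precision equals prior precision plus data precision: 1/σ_n² = 1/σ₀² + n/σ².
So 1/σ₀² = 1/5.1907 − 4/22.3 = 0.192652 − 0.179372 = 0.013280.
Hence σ₀² = 1/0.013280 ≈ 75.3.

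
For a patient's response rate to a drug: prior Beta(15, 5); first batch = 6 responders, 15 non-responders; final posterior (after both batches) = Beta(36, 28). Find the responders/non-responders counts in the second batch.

15 responders and 8 non-responders

Because Beta–binomial updating is additive in the counts, the combined data contributed (α_post−α_prior, β_post−β_prior) successes and failures.
Total across both batches: 36−15=21 responders, 28−5=23 non-responders.
Subtract the first batch: 21−6=15 responders and 23−15=8 non-responders.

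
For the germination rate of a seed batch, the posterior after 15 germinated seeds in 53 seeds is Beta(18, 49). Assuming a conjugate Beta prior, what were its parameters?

A Beta(a, b) prior with s successes and f failures in binomial data gives a Beta(a+s, b+f) posterior.
So a = 18 − 15 = 3 and b = 49 − 38 = 11.

Beta(3, 11)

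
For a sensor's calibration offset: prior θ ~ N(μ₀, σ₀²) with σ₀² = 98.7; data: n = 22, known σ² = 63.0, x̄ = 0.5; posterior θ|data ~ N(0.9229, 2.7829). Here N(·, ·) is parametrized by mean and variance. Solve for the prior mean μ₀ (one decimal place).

The posterior mean is a precision-weighted average: μ_n = (τ₀μ₀ + τ_data·x̄)/(τ₀+τ_data), with τ₀=1/σ₀² and τ_data=n/σ².
Here τ₀ = 1/98.7 = 0.010132 and τ_data = 22/63.0 = 0.349206, so τ_n = 0.359338.
Rearranging for μ₀: μ₀ = (μ_n·τ_n − τ_data·x̄)/τ₀ = (0.9229·0.359338 − 0.349206·0.5) / 0.010132 = 0.157030/0.010132 ≈ 15.5.

μ₀ = 15.5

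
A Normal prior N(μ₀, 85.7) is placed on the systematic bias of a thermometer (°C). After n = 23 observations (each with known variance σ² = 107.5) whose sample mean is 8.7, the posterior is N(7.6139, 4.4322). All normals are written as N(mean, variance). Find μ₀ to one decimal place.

μ₀ = -12.3

The posterior mean is a precision-weighted average: μ_n = (τ₀μ₀ + τ_data·x̄)/(τ₀+τ_data), with τ₀=1/σ₀² and τ_data=n/σ².
Here τ₀ = 1/85.7 = 0.011669 and τ_data = 23/107.5 = 0.213953, so τ_n = 0.225622.
Rearranging for μ₀: μ₀ = (μ_n·τ_n − τ_data·x̄)/τ₀ = (7.6139·0.225622 − 0.213953·8.7) / 0.011669 = -0.143528/0.011669 ≈ -12.3.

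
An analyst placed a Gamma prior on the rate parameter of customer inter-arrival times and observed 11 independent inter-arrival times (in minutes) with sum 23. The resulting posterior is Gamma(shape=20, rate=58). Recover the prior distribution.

Gamma(shape=9, rate=35)

Gamma–exponential conjugacy: posterior shape = α + n, posterior rate = β + Σtᵢ.
So α = 20 − 11 = 9 and β = 58 − 23 = 35.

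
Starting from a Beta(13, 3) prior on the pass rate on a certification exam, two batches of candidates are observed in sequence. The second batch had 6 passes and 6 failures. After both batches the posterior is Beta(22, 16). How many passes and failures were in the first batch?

3 passes and 7 failures

Sequential conjugate updates are equivalent to a single update on the pooled data, so total successes = posterior α − prior α and total failures = posterior β − prior β.
Total across both batches: 22−13=9 passes, 16−3=13 failures.
Subtract the second batch: 9−6=3 passes and 13−6=7 failures.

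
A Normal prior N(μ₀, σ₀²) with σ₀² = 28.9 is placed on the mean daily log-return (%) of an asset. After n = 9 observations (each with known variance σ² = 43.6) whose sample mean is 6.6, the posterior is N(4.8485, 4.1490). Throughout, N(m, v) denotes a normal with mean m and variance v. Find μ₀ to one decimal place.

The posterior mean is a precision-weighted average: μ_n = (τ₀μ₀ + τ_data·x̄)/(τ₀+τ_data), with τ₀=1/σ₀² and τ_data=n/σ².
Here τ₀ = 1/28.9 = 0.034602 and τ_data = 9/43.6 = 0.206422, so τ_n = 0.241024.
Rearranging for μ₀: μ₀ = (μ_n·τ_n − τ_data·x̄)/τ₀ = (4.8485·0.241024 − 0.206422·6.6) / 0.034602 = -0.193780/0.034602 ≈ -5.6.

μ₀ = -5.6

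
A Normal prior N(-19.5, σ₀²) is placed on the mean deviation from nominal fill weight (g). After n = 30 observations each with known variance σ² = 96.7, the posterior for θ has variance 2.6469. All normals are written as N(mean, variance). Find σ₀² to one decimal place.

Posterior precision equals prior precision plus data precision: 1/σ_n² = 1/σ₀² + n/σ².
So 1/σ₀² = 1/2.6469 − 30/96.7 = 0.377800 − 0.310238 = 0.067562.
Hence σ₀² = 1/0.067562 ≈ 14.8.

σ₀² = 14.8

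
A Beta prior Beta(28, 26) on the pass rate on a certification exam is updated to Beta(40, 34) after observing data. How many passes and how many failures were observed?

A Beta(α, β) prior with s successes and f failures in binomial data gives a Beta(α+s, β+f) posterior.
So s = 40 − 28 = 12 and f = 34 − 26 = 8.

12 passes and 8 failures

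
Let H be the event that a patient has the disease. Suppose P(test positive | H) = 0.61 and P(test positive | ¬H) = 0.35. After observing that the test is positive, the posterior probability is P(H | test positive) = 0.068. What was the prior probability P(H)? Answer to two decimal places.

P(H) = 0.04

Bayes' rule in odds form gives O(H|E) = O(H)·[P(E|H)/P(E|¬H)], hence O(H) = O(H|E)/LR.
Posterior odds = 0.068/(1−0.068) = 0.0730. LR = 0.61/0.35 = 1.7429.
Prior odds = 0.0730/1.7429 = 0.0419, so P(H) = 0.0419/(1+0.0419) ≈ 0.04.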